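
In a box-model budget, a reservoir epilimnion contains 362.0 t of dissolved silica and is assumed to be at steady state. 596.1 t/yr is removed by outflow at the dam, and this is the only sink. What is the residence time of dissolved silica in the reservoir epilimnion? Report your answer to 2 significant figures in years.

τ = M / F = 362.0 / 596.1 = 0.6073 yr.

0.61 yr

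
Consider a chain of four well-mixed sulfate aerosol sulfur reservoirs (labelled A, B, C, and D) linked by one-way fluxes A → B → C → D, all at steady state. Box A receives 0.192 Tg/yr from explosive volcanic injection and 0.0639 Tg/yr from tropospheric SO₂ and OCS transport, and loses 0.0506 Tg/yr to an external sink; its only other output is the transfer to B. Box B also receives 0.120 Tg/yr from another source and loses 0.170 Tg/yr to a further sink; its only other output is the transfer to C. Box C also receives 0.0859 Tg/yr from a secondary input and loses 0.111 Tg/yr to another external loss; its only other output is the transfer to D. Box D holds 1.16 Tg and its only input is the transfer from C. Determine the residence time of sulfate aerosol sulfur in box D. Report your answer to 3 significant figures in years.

8.91 yr

Box A: F(A→B) = (0.192 + 0.0639) − 0.0506 = 0.20530 Tg/yr.
Box B: F(B→C) = (0.20530 + 0.120) − 0.170 = 0.15530 Tg/yr.
Box C: F(C→D) = (0.15530 + 0.0859) − 0.111 = 0.13020 Tg/yr.
Box D throughput = its input = 0.13020 Tg/yr; τ = 1.16 / 0.13020 = 8.909 yr.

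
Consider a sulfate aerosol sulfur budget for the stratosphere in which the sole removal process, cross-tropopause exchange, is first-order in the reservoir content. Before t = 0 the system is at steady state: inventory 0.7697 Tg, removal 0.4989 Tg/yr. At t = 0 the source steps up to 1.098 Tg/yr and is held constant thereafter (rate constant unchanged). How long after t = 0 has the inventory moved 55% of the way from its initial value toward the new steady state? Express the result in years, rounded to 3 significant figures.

τ = M₀/F₀ = 0.7697/0.4989 = 1.543 yr.
The remaining gap fraction is e^(−t/τ); 55% covered ⇒ e^(−t/τ) = 0.450.
t = −τ ln(0.450) = 1.543 × 0.7985 = 1.232 yr.

1.23 yr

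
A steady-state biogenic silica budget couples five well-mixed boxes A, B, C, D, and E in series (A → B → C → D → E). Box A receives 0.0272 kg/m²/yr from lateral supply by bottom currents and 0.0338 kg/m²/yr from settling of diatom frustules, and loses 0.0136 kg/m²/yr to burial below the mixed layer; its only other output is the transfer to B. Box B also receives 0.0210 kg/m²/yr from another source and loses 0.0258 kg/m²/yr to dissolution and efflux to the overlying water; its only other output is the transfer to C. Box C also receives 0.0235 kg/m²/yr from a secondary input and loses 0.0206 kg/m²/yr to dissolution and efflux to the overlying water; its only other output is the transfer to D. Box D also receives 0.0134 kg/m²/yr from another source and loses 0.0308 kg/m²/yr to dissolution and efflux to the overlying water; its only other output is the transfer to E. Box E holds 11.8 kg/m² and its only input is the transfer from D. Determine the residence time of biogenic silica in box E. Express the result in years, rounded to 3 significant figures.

Box A: F(A→B) = (0.0272 + 0.0338) − 0.0136 = 0.047400 kg/m²/yr.
Box B: F(B→C) = (0.047400 + 0.0210) − 0.0258 = 0.042600 kg/m²/yr.
Box C: F(C→D) = (0.042600 + 0.0235) − 0.0206 = 0.045500 kg/m²/yr.
Box D: F(D→E) = (0.045500 + 0.0134) − 0.0308 = 0.028100 kg/m²/yr.
Box E throughput = its input = 0.028100 kg/m²/yr; τ = 11.8 / 0.028100 = 419.9 yr.

420 yr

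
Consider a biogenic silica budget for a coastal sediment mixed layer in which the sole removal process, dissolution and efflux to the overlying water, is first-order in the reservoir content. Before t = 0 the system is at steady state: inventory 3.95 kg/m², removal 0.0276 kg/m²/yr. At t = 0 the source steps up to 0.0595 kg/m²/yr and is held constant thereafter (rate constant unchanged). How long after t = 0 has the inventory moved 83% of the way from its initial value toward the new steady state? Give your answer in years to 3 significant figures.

τ = M₀/F₀ = 3.95/0.0276 = 143.1 yr.
The remaining gap fraction is e^(−t/τ); 83% covered ⇒ e^(−t/τ) = 0.170.
t = −τ ln(0.170) = 143.1 × 1.772 = 253.6 yr.

254 yr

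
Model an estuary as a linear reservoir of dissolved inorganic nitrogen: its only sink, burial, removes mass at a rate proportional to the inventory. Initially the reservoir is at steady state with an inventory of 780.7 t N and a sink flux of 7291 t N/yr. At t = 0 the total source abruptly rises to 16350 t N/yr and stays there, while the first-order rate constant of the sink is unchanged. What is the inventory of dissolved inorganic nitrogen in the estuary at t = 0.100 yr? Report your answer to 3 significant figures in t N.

τ = M₀/F₀ = 780.7/7291 = 0.1071 yr; rate constant k = 1/τ.
New steady state M_∞ = F₁/k = F₁·τ = 16350 × 0.1071 = 1750.7 t N.
M(t) = M_∞ + (M₀ − M_∞)·e^(−t/τ); t/τ = 0.100/0.1071 = 0.9339, so e^(−t/τ) = 0.3930.
M(t) = 1750.7 − 970.0 × 0.3930 = 1369.5 t N.

1370 t N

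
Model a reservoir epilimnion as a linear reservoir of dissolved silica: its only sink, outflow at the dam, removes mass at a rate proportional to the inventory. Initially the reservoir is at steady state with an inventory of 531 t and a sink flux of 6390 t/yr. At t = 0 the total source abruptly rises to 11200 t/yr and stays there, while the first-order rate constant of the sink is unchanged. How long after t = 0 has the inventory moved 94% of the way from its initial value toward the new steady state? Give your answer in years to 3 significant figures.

0.234 yr

τ = M₀/F₀ = 531/6390 = 0.08310 yr.
The remaining gap fraction is e^(−t/τ); 94% covered ⇒ e^(−t/τ) = 0.0600.
t = −τ ln(0.0600) = 0.08310 × 2.813 = 0.2338 yr.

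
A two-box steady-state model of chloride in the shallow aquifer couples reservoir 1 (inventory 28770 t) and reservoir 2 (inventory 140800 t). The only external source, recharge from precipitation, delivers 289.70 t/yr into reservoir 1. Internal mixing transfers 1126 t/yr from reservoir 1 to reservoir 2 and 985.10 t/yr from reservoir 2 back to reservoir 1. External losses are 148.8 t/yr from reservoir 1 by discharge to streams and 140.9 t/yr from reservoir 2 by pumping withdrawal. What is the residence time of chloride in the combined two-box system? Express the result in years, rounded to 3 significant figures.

Residence time in the combined system uses the total inventory and the total *external* removal — internal exchanges between the two boxes cancel.
M_total = 28770 + 140800 = 169570 t.
ΣF_external_out = 148.8 + 140.9 = 289.70 t/yr.
τ = M_total / ΣF_ext = 169570 / 289.70 = 585.3 yr.

585 yr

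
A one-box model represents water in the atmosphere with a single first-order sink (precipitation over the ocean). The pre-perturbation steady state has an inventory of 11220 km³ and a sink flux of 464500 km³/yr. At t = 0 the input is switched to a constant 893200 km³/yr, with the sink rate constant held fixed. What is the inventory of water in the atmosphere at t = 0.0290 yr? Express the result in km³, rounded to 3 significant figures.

Residence time τ = M₀/F₀ = 0.02416 yr. The eventual steady state is M_∞ = M₀·(F₁/F₀) = 11220 × 893200/464500 = 21575 km³.
The anomaly ΔM(t) = M(t) − M_∞ decays as ΔM₀·e^(−t/τ) with ΔM₀ = 11220 − 21575 = −10360 km³.
At t = 0.0290 yr, e^(−t/τ) = e^(−1.201) = 0.3010, so ΔM = −3117 km³ and M = 21575 − 3117 = 18458 km³.

18500 km³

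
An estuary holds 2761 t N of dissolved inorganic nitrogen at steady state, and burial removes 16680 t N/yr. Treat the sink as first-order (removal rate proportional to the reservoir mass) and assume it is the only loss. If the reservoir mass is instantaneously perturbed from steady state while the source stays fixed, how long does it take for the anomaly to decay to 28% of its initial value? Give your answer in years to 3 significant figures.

0.211 yr

For a linear reservoir the anomaly decays as exp(−t/τ) with τ = M/F = 2761/16680 = 0.1655 yr.
exp(−t/τ) = 0.28 ⇒ t = −τ ln(0.28) = 0.1655 × 1.273 = 0.2107 yr.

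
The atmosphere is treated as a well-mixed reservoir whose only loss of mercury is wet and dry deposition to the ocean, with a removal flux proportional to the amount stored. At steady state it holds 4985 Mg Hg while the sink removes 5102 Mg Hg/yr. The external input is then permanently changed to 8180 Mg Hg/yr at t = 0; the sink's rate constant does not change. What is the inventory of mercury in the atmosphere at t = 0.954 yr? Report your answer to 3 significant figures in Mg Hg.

τ = M₀/F₀ = 4985/5102 = 0.9771 yr; rate constant k = 1/τ.
New steady state M_∞ = F₁/k = F₁·τ = 8180 × 0.9771 = 7992.4 Mg Hg.
M(t) = M_∞ + (M₀ − M_∞)·e^(−t/τ); t/τ = 0.954/0.9771 = 0.9764, so e^(−t/τ) = 0.3767.
M(t) = 7992.4 − 3007 × 0.3767 = 6859.6 Mg Hg.

6860 Mg Hg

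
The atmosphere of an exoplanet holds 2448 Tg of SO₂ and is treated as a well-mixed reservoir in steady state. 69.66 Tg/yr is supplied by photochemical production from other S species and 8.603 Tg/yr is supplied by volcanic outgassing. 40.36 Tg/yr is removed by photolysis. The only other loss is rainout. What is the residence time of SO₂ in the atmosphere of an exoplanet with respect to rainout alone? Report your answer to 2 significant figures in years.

At steady state ΣF_in = ΣF_out.
ΣF_in = 69.66 + 8.603 = 78.263 Tg/yr.
Rainout flux = ΣF_in − (40.36) = 78.263 − 40.36 = 37.90 Tg/yr.
τ = M / F = 2448 / 37.90 = 64.59 yr.

65 yr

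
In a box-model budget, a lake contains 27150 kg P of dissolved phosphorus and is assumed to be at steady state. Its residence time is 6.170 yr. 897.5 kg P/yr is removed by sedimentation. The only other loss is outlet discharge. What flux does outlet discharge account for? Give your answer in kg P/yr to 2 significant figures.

3500 kg P/yr

Total removal F = M/τ = 27150 / 6.170 = 4400 kg P/yr.
Outlet discharge = F − (897.5) = 4400 − 897.5 = 3503 kg P/yr.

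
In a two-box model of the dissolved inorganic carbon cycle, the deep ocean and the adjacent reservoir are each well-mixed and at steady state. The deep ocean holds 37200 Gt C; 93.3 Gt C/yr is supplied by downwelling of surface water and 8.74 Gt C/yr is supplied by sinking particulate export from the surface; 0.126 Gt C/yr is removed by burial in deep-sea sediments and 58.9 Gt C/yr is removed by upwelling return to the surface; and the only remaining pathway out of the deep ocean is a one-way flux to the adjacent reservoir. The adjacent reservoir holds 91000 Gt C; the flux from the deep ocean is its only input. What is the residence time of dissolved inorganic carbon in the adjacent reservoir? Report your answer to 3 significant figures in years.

Balance the deep ocean: ΣF_in = 93.3 + 8.74 = 102.04 Gt C/yr.
Flux to the adjacent reservoir = ΣF_in − (0.126 + 58.9) = 43.014 Gt C/yr.
At steady state the output of the adjacent reservoir equals its input, 43.014 Gt C/yr.
τ = M / F = 91000 / 43.014 = 2116 yr.

2120 yr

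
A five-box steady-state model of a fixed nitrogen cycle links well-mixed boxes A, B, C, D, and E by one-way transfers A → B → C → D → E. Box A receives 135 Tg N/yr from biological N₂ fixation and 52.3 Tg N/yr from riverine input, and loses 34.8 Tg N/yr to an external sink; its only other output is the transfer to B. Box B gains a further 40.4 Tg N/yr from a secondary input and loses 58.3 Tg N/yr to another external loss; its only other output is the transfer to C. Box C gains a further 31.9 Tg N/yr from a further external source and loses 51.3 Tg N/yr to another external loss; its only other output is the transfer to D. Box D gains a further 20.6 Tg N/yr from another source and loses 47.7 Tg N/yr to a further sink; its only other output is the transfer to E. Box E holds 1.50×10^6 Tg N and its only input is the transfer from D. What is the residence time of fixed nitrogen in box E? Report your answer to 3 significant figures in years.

Box A: F(A→B) = (135 + 52.3) − 34.8 = 152.50 Tg N/yr.
Box B: F(B→C) = (152.50 + 40.4) − 58.3 = 134.60 Tg N/yr.
Box C: F(C→D) = (134.60 + 31.9) − 51.3 = 115.20 Tg N/yr.
Box D: F(D→E) = (115.20 + 20.6) − 47.7 = 88.100 Tg N/yr.
Box E throughput = its input = 88.100 Tg N/yr; τ = 1.50×10^6 / 88.100 = 17030 yr.

17000 yr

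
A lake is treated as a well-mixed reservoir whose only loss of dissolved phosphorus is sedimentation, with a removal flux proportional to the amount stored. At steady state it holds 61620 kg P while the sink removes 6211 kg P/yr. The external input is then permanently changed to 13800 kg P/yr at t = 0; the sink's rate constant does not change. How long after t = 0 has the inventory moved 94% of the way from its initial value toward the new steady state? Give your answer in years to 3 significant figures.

τ = M₀/F₀ = 61620/6211 = 9.921 yr.
The remaining gap fraction is e^(−t/τ); 94% covered ⇒ e^(−t/τ) = 0.0600.
t = −τ ln(0.0600) = 9.921 × 2.813 = 27.91 yr.

27.9 yr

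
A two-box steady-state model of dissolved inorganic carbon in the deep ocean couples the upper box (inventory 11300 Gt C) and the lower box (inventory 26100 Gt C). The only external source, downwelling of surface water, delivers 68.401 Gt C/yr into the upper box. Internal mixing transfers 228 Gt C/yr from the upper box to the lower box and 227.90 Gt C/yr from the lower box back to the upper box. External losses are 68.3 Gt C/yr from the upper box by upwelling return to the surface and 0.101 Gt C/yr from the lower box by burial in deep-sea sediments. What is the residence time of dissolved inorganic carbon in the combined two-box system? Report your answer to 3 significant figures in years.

For the system as a whole, the A↔B exchange is internal and contributes nothing to the throughput; only the external sinks remove mass.
M_total = 11300 + 26100 = 37400 Gt C.
ΣF_external_out = 68.3 + 0.101 = 68.401 Gt C/yr.
τ = M_total / ΣF_ext = 37400 / 68.401 = 546.8 yr.

547 yr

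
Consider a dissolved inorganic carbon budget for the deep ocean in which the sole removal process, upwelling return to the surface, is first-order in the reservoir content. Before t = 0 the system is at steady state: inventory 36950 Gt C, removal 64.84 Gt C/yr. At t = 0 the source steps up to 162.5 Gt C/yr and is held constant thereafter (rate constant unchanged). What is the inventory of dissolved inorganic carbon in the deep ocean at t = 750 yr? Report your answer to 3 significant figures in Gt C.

77700 Gt C

The sink rate constant is k = F₀/M₀ = 64.84/36950 = 0.001755 yr⁻¹.
Solving dM/dt = F₁ − kM with M(0) = M₀ gives M(t) = F₁/k + (M₀ − F₁/k)·e^(−kt).
F₁/k = 162.5/0.001755 = 92603 Gt C; kt = 0.001755 × 750 = 1.316, e^(−kt) = 0.2682.
M(750) = 92603 + (36950 − 92603) × 0.2682 = 92603 − 14920 = 77678 Gt C.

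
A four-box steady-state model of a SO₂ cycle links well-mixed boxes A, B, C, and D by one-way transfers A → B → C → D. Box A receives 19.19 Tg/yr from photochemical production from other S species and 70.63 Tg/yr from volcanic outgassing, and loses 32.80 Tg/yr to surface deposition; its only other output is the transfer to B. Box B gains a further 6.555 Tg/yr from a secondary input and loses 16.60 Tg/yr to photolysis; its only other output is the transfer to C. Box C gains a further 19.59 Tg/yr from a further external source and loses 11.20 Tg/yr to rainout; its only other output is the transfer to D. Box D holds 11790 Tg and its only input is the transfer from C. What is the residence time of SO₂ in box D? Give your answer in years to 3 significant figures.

Box A: F(A→B) = (19.19 + 70.63) − 32.80 = 57.020 Tg/yr.
Box B: F(B→C) = (57.020 + 6.555) − 16.60 = 46.975 Tg/yr.
Box C: F(C→D) = (46.975 + 19.59) − 11.20 = 55.365 Tg/yr.
Box D throughput = its input = 55.365 Tg/yr; τ = 11790 / 55.365 = 213.0 yr.

213 yr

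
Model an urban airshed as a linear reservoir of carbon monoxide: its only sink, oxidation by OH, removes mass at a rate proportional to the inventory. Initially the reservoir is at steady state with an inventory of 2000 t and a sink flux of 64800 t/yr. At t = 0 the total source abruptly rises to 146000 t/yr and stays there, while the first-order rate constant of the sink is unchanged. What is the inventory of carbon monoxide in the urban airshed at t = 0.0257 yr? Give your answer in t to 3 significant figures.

3420 t

Residence time τ = M₀/F₀ = 0.03086 yr. The eventual steady state is M_∞ = M₀·(F₁/F₀) = 2000 × 146000/64800 = 4506.2 t.
The anomaly ΔM(t) = M(t) − M_∞ decays as ΔM₀·e^(−t/τ) with ΔM₀ = 2000 − 4506.2 = −2506 t.
At t = 0.0257 yr, e^(−t/τ) = e^(−0.8327) = 0.4349, so ΔM = −1090 t and M = 4506.2 − 1090 = 3416.3 t.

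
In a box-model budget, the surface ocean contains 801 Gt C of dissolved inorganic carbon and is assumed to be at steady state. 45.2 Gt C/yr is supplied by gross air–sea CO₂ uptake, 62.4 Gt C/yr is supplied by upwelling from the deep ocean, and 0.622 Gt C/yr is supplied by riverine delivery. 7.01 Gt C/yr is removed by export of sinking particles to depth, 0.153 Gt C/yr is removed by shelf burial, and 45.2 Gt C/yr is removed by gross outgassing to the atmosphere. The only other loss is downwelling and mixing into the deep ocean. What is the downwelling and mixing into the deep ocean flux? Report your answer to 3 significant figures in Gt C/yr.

55.9 Gt C/yr

At steady state ΣF_in = ΣF_out.
ΣF_in = 45.2 + 62.4 + 0.622 = 108.22 Gt C/yr.
Downwelling and mixing into the deep ocean flux = ΣF_in − (7.01 + 0.153 + 45.2) = 108.22 − 52.36 = 55.86 Gt C/yr.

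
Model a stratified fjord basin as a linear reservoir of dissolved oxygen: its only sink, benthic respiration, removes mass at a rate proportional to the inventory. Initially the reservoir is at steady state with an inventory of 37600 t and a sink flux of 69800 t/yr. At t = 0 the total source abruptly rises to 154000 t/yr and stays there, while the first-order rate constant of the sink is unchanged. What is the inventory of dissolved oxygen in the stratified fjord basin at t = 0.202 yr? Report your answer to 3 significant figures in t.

τ = M₀/F₀ = 37600/69800 = 0.5387 yr; rate constant k = 1/τ.
New steady state M_∞ = F₁/k = F₁·τ = 154000 × 0.5387 = 82957 t.
M(t) = M_∞ + (M₀ − M_∞)·e^(−t/τ); t/τ = 0.202/0.5387 = 0.3750, so e^(−t/τ) = 0.6873.
M(t) = 82957 − 45360 × 0.6873 = 51783 t.

51800 t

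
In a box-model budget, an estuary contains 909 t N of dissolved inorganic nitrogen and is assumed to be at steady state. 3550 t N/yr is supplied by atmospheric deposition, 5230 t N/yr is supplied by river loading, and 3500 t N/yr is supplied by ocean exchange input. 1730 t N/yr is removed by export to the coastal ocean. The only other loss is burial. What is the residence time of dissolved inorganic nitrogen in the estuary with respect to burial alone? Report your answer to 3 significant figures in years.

0.0862 yr

At steady state ΣF_in = ΣF_out.
ΣF_in = 3550 + 5230 + 3500 = 12280 t N/yr.
Burial flux = ΣF_in − (1730) = 12280 − 1730 = 10550 t N/yr.
τ = M / F = 909 / 10550 = 0.08616 yr.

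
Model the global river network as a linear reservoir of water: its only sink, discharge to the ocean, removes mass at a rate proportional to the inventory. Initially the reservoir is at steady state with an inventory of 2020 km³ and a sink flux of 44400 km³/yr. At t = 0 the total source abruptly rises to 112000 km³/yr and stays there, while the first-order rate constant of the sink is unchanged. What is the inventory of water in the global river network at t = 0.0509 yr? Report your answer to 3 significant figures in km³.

The sink rate constant is k = F₀/M₀ = 44400/2020 = 21.98 yr⁻¹.
Solving dM/dt = F₁ − kM with M(0) = M₀ gives M(t) = F₁/k + (M₀ − F₁/k)·e^(−kt).
F₁/k = 112000/21.98 = 5095.5 km³; kt = 21.98 × 0.0509 = 1.119, e^(−kt) = 0.3267.
M(0.0509) = 5095.5 + (2020 − 5095.5) × 0.3267 = 5095.5 − 1005 = 4090.8 km³.

4090 km³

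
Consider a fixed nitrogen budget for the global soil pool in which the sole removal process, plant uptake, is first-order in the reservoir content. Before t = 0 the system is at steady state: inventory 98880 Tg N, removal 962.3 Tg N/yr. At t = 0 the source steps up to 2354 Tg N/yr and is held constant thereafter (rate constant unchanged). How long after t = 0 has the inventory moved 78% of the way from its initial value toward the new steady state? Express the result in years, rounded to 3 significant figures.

τ = M₀/F₀ = 98880/962.3 = 102.8 yr.
The remaining gap fraction is e^(−t/τ); 78% covered ⇒ e^(−t/τ) = 0.220.
t = −τ ln(0.220) = 102.8 × 1.514 = 155.6 yr.

156 yr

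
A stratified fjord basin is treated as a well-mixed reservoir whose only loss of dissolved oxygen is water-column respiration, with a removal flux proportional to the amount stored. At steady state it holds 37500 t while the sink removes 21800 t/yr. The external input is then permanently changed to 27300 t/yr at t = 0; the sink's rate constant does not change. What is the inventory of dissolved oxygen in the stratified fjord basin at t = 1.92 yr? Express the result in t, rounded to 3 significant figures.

Residence time τ = M₀/F₀ = 1.720 yr. The eventual steady state is M_∞ = M₀·(F₁/F₀) = 37500 × 27300/21800 = 46961 t.
The anomaly ΔM(t) = M(t) − M_∞ decays as ΔM₀·e^(−t/τ) with ΔM₀ = 37500 − 46961 = −9461 t.
At t = 1.92 yr, e^(−t/τ) = e^(−1.116) = 0.3275, so ΔM = −3099 t and M = 46961 − 3099 = 43862 t.

43900 t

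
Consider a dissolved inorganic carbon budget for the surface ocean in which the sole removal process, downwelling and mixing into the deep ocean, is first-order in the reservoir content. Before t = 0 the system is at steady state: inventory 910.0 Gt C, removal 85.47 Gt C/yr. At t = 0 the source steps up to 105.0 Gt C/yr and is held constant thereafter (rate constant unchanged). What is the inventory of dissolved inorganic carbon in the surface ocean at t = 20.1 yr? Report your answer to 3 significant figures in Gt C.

1090 Gt C

The sink rate constant is k = F₀/M₀ = 85.47/910.0 = 0.09392 yr⁻¹.
Solving dM/dt = F₁ − kM with M(0) = M₀ gives M(t) = F₁/k + (M₀ − F₁/k)·e^(−kt).
F₁/k = 105.0/0.09392 = 1117.9 Gt C; kt = 0.09392 × 20.1 = 1.888, e^(−kt) = 0.1514.
M(20.1) = 1117.9 + (910.0 − 1117.9) × 0.1514 = 1117.9 − 31.48 = 1086.5 Gt C.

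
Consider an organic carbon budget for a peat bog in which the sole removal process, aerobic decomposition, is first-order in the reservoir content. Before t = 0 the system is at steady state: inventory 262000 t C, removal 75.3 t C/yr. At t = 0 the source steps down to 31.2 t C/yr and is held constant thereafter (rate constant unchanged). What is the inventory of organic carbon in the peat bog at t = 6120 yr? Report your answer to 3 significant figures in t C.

135000 t C

τ = M₀/F₀ = 262000/75.3 = 3479 yr; rate constant k = 1/τ.
New steady state M_∞ = F₁/k = F₁·τ = 31.2 × 3479 = 108560 t C.
M(t) = M_∞ + (M₀ − M_∞)·e^(−t/τ); t/τ = 6120/3479 = 1.759, so e^(−t/τ) = 0.1722.
M(t) = 108560 + 153400 × 0.1722 = 134990 t C.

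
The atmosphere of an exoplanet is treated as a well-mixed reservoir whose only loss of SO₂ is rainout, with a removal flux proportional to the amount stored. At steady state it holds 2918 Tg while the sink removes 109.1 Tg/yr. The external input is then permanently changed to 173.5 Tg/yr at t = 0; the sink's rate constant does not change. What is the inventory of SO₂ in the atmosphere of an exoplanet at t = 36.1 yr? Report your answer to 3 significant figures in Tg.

4190 Tg

τ = M₀/F₀ = 2918/109.1 = 26.75 yr; rate constant k = 1/τ.
New steady state M_∞ = F₁/k = F₁·τ = 173.5 × 26.75 = 4640.4 Tg.
M(t) = M_∞ + (M₀ − M_∞)·e^(−t/τ); t/τ = 36.1/26.75 = 1.350, so e^(−t/τ) = 0.2593.
M(t) = 4640.4 − 1722 × 0.2593 = 4193.8 Tg.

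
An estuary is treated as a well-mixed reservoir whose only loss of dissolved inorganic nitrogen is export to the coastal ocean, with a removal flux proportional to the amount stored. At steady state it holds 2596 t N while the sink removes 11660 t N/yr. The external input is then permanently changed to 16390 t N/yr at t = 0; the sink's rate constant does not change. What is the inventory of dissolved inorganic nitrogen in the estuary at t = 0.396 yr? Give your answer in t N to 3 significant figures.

Residence time τ = M₀/F₀ = 0.2226 yr. The eventual steady state is M_∞ = M₀·(F₁/F₀) = 2596 × 16390/11660 = 3649.1 t N.
The anomaly ΔM(t) = M(t) − M_∞ decays as ΔM₀·e^(−t/τ) with ΔM₀ = 2596 − 3649.1 = −1053 t N.
At t = 0.396 yr, e^(−t/τ) = e^(−1.779) = 0.1689, so ΔM = −177.8 t N and M = 3649.1 − 177.8 = 3471.3 t N.

3470 t N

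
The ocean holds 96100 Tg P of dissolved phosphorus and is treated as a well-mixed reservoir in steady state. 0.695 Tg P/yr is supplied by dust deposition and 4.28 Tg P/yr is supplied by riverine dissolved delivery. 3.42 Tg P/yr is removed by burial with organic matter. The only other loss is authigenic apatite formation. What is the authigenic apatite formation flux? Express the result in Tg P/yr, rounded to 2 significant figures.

1.6 Tg P/yr

At steady state ΣF_in = ΣF_out.
ΣF_in = 0.695 + 4.28 = 4.9750 Tg P/yr.
Authigenic apatite formation flux = ΣF_in − (3.42) = 4.9750 − 3.420 = 1.555 Tg P/yr.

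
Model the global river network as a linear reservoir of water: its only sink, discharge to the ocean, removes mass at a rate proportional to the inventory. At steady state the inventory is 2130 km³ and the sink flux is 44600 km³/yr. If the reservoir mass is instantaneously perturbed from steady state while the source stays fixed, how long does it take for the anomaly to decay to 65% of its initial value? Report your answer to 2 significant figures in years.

For a linear reservoir the anomaly decays as exp(−t/τ) with τ = M/F = 2130/44600 = 0.04776 yr.
exp(−t/τ) = 0.65 ⇒ t = −τ ln(0.65) = 0.04776 × 0.4308 = 0.02057 yr.

0.021 yr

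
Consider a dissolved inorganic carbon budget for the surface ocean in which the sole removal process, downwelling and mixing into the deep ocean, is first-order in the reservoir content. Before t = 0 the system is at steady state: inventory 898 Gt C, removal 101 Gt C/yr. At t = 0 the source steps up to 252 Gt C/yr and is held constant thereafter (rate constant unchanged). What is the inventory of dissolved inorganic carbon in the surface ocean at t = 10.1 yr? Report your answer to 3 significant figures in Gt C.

The sink rate constant is k = F₀/M₀ = 101/898 = 0.1125 yr⁻¹.
Solving dM/dt = F₁ − kM with M(0) = M₀ gives M(t) = F₁/k + (M₀ − F₁/k)·e^(−kt).
F₁/k = 252/0.1125 = 2240.6 Gt C; kt = 0.1125 × 10.1 = 1.136, e^(−kt) = 0.3211.
M(10.1) = 2240.6 + (898 − 2240.6) × 0.3211 = 2240.6 − 431.1 = 1809.4 Gt C.

1810 Gt C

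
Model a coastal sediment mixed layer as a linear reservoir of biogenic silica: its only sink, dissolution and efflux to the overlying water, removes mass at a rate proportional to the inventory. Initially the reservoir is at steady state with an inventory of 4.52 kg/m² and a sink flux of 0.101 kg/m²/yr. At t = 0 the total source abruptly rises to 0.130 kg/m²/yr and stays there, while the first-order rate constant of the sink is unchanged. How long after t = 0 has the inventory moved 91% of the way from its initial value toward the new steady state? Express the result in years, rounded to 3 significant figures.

108 yr

τ = M₀/F₀ = 4.52/0.101 = 44.75 yr.
The remaining gap fraction is e^(−t/τ); 91% covered ⇒ e^(−t/τ) = 0.0900.
t = −τ ln(0.0900) = 44.75 × 2.408 = 107.8 yr.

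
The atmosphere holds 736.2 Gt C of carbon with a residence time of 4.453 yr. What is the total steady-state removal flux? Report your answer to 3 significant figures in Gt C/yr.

165 Gt C/yr

F = M / τ = 736.2 / 4.453 = 165.3 Gt C/yr.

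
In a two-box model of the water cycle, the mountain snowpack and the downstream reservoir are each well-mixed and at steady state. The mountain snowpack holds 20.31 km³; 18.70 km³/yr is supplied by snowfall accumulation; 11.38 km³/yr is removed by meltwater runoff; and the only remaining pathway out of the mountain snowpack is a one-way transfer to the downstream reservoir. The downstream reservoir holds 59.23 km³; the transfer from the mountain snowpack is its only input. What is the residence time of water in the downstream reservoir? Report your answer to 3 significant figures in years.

8.09 yr

Balance the mountain snowpack: ΣF_in = 18.700 km³/yr.
Transfer to the downstream reservoir = ΣF_in − (11.38) = 7.3200 km³/yr.
At steady state the output of the downstream reservoir equals its input, 7.3200 km³/yr.
τ = M / F = 59.23 / 7.3200 = 8.092 yr.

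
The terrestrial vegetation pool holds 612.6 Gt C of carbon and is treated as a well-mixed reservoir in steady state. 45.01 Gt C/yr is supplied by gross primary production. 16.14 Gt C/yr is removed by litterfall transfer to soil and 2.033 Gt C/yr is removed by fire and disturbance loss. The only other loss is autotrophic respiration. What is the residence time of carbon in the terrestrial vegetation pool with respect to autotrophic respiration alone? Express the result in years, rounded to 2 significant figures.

23 yr

At steady state ΣF_in = ΣF_out.
ΣF_in = 45.010 Gt C/yr.
Autotrophic respiration flux = ΣF_in − (16.14 + 2.033) = 45.010 − 18.17 = 26.84 Gt C/yr.
τ = M / F = 612.6 / 26.84 = 22.83 yr.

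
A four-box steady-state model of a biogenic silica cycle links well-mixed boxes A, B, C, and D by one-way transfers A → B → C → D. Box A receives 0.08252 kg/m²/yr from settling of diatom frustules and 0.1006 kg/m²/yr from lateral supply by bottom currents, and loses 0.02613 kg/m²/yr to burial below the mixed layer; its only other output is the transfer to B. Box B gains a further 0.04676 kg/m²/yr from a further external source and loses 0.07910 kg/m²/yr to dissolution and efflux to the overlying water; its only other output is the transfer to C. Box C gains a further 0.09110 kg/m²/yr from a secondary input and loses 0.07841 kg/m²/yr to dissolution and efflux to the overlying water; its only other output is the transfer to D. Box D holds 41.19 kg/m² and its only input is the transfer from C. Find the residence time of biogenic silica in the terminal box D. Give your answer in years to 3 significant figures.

300 yr

Box A: F(A→B) = (0.08252 + 0.1006) − 0.02613 = 0.15699 kg/m²/yr.
Box B: F(B→C) = (0.15699 + 0.04676) − 0.07910 = 0.12465 kg/m²/yr.
Box C: F(C→D) = (0.12465 + 0.09110) − 0.07841 = 0.13734 kg/m²/yr.
Box D throughput = its input = 0.13734 kg/m²/yr; τ = 41.19 / 0.13734 = 299.9 yr.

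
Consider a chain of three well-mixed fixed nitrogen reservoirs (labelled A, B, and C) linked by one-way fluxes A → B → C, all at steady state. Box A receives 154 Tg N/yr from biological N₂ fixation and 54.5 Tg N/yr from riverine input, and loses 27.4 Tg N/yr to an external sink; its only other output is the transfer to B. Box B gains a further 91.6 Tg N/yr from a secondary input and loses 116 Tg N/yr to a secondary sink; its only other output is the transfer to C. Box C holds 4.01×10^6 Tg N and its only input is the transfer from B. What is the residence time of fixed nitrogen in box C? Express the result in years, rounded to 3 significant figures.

Box A: F(A→B) = (154 + 54.5) − 27.4 = 181.10 Tg N/yr.
Box B: F(B→C) = (181.10 + 91.6) − 116 = 156.70 Tg N/yr.
Box C throughput = its input = 156.70 Tg N/yr; τ = 4.01×10^6 / 156.70 = 25590 yr.

25600 yr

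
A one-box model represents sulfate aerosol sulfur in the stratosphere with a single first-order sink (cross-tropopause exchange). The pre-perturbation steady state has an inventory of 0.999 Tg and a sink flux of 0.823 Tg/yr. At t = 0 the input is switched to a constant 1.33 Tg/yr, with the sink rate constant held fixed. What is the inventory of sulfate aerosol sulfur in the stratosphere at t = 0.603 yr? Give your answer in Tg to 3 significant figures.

τ = M₀/F₀ = 0.999/0.823 = 1.214 yr; rate constant k = 1/τ.
New steady state M_∞ = F₁/k = F₁·τ = 1.33 × 1.214 = 1.6144 Tg.
M(t) = M_∞ + (M₀ − M_∞)·e^(−t/τ); t/τ = 0.603/1.214 = 0.4968, so e^(−t/τ) = 0.6085.
M(t) = 1.6144 − 0.6154 × 0.6085 = 1.2399 Tg.

1.24 Tg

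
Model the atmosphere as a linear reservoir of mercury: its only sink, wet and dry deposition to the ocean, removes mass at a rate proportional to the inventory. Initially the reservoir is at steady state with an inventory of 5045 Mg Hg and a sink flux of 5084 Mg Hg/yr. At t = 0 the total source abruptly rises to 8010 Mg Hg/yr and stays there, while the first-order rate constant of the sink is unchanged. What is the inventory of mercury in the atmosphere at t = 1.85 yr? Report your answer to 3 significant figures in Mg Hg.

7500 Mg Hg

Residence time τ = M₀/F₀ = 0.9923 yr. The eventual steady state is M_∞ = M₀·(F₁/F₀) = 5045 × 8010/5084 = 7948.6 Mg Hg.
The anomaly ΔM(t) = M(t) − M_∞ decays as ΔM₀·e^(−t/τ) with ΔM₀ = 5045 − 7948.6 = −2904 Mg Hg.
At t = 1.85 yr, e^(−t/τ) = e^(−1.864) = 0.1550, so ΔM = −450.1 Mg Hg and M = 7948.6 − 450.1 = 7498.5 Mg Hg.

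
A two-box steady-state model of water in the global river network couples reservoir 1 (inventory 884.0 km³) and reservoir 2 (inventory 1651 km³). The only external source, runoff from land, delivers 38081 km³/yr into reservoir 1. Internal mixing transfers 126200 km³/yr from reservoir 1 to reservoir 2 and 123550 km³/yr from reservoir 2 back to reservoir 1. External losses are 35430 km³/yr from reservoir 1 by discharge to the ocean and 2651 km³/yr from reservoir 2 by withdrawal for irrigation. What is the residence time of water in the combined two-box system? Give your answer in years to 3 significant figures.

0.0666 yr

Residence time in the combined system uses the total inventory and the total *external* removal — internal exchanges between the two boxes cancel.
M_total = 884.0 + 1651 = 2535.0 km³.
ΣF_external_out = 35430 + 2651 = 38081 km³/yr.
τ = M_total / ΣF_ext = 2535.0 / 38081 = 0.06657 yr.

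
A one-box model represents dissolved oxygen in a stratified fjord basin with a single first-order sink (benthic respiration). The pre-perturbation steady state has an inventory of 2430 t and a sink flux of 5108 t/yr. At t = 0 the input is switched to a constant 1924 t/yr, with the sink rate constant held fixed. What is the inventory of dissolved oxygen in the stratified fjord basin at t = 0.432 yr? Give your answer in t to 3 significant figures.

Residence time τ = M₀/F₀ = 0.4757 yr. The eventual steady state is M_∞ = M₀·(F₁/F₀) = 2430 × 1924/5108 = 915.29 t.
The anomaly ΔM(t) = M(t) − M_∞ decays as ΔM₀·e^(−t/τ) with ΔM₀ = 2430 − 915.29 = 1515 t.
At t = 0.432 yr, e^(−t/τ) = e^(−0.9081) = 0.4033, so ΔM = 610.9 t and M = 915.29 + 610.9 = 1526.2 t.

1530 t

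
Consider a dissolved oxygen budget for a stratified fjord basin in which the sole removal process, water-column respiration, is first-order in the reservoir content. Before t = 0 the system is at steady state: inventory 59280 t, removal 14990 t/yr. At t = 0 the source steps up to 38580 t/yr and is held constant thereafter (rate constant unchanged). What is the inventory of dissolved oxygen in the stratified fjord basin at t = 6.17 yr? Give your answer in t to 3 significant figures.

The sink rate constant is k = F₀/M₀ = 14990/59280 = 0.2529 yr⁻¹.
Solving dM/dt = F₁ − kM with M(0) = M₀ gives M(t) = F₁/k + (M₀ − F₁/k)·e^(−kt).
F₁/k = 38580/0.2529 = 152570 t; kt = 0.2529 × 6.17 = 1.560, e^(−kt) = 0.2101.
M(6.17) = 152570 + (59280 − 152570) × 0.2101 = 152570 − 19600 = 132970 t.

133000 t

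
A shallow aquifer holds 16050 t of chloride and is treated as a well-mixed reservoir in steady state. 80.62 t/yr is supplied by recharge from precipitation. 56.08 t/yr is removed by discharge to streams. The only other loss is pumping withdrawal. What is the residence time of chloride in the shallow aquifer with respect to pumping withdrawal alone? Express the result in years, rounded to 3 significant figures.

At steady state ΣF_in = ΣF_out.
ΣF_in = 80.620 t/yr.
Pumping withdrawal flux = ΣF_in − (56.08) = 80.620 − 56.08 = 24.54 t/yr.
τ = M / F = 16050 / 24.54 = 654.0 yr.

654 yr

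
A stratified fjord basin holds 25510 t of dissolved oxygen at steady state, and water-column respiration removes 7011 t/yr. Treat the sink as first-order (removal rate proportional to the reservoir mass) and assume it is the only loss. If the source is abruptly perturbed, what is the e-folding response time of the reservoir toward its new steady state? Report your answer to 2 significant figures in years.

3.6 yr

For a linear reservoir the response time equals the residence time τ = M/F.
τ = 25510 / 7011 = 3.639 yr.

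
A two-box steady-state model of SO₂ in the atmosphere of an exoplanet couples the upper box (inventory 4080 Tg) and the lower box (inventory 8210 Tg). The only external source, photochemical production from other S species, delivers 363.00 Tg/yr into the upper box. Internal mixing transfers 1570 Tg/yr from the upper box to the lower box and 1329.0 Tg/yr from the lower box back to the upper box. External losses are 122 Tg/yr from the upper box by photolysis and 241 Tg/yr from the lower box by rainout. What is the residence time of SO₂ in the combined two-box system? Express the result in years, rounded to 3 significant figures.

Treat the two boxes together as one reservoir: the mixing fluxes between them are internal recycling, so τ = ΣM / Σ(external losses).
M_total = 4080 + 8210 = 12290 Tg.
ΣF_external_out = 122 + 241 = 363.00 Tg/yr.
τ = M_total / ΣF_ext = 12290 / 363.00 = 33.86 yr.

33.9 yr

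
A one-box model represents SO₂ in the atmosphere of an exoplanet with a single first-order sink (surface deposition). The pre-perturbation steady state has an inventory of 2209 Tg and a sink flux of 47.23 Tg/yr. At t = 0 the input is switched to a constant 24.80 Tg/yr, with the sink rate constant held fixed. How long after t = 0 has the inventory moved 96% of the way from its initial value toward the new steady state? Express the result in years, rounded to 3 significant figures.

τ = M₀/F₀ = 2209/47.23 = 46.77 yr.
The remaining gap fraction is e^(−t/τ); 96% covered ⇒ e^(−t/τ) = 0.0400.
t = −τ ln(0.0400) = 46.77 × 3.219 = 150.6 yr.

151 yr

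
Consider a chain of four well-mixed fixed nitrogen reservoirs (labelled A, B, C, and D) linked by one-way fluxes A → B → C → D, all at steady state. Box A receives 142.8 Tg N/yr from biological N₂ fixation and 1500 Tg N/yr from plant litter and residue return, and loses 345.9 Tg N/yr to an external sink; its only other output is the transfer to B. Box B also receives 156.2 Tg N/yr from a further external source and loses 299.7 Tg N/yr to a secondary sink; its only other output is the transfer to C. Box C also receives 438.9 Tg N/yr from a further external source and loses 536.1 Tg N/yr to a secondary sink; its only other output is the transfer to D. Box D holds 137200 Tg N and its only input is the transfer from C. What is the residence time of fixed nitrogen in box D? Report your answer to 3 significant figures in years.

130 yr

Box A: F(A→B) = (142.8 + 1500) − 345.9 = 1296.9 Tg N/yr.
Box B: F(B→C) = (1296.9 + 156.2) − 299.7 = 1153.4 Tg N/yr.
Box C: F(C→D) = (1153.4 + 438.9) − 536.1 = 1056.2 Tg N/yr.
Box D throughput = its input = 1056.2 Tg N/yr; τ = 137200 / 1056.2 = 129.9 yr.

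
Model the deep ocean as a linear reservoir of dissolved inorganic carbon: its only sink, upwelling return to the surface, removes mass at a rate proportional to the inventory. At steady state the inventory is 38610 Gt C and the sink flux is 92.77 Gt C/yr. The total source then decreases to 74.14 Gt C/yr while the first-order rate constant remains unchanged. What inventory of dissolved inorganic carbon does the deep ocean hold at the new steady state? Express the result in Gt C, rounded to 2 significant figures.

31000 Gt C

Rate constant k = F/M = 92.77 / 38610 = 0.002403 yr⁻¹.
At the new steady state, source = k·M_new ⇒ M_new = 74.14 / 0.002403 = 30860 Gt C.
(Equivalently M_new = M × F_new/F_old = 38610 × 74.14/92.77.)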